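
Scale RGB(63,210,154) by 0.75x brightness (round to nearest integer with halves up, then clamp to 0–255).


Multiply each channel by 0.75, round half up, clamp to [0, 255]
R: 63×0.75 = 47.25 → round → 47
G: 210×0.75 = 157.5 → round → 158
B: 154×0.75 = 115.5 → round → 116
= RGB(47, 158, 116)


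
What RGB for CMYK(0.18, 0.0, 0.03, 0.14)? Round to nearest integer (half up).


R = 255 × (1-C) × (1-K) = 255 × 0.82 × 0.86 = 179.826 → 180
G = 255 × (1-M) × (1-K) = 255 × 1.00 × 0.86 = 219.3 → 219
B = 255 × (1-Y) × (1-K) = 255 × 0.97 × 0.86 = 212.721 → 213
= RGB(180, 219, 213)


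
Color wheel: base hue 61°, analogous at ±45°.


Base hue: 61°
Left analog: (61 - 45) mod 360 = 16°
Right analog: (61 + 45) mod 360 = 106°
Analogous hues = 16° and 106°


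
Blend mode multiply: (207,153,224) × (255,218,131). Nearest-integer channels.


Multiply: C = A×B/255, rounded to nearest integer
R: 207×255/255 = 52785/255 ≈ 207.000 → 207
G: 153×218/255 = 33354/255 ≈ 130.800 → 131
B: 224×131/255 = 29344/255 ≈ 115.075 → 115
= RGB(207, 131, 115)


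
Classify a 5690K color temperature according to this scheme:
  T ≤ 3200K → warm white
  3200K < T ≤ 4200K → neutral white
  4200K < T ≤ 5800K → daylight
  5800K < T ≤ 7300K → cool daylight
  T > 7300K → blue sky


Temperature: 5690K
4200K < 5690K ≤ 5800K → daylight
Classification: daylight


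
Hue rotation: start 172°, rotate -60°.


New hue = (H + rotation) mod 360
New hue = (172 -60) mod 360
= 112 mod 360
= 112°


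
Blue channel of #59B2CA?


Color: #59B2CA
R = 59 = 89
G = B2 = 178
B = CA = 202
Blue = 202


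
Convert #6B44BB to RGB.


6B → 107 (R)
44 → 68 (G)
BB → 187 (B)
= RGB(107, 68, 187)


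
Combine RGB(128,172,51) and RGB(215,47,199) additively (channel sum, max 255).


Additive: each channel = min(255, C₁+C₂)
R: 128+215 = 343 → 255
G: 172+47 = 219 → 219
B: 51+199 = 250 → 250
= RGB(255, 219, 250)


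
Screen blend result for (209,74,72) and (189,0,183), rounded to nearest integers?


Screen: C = 255 - (255-A)×(255-B)/255, rounded to nearest integer
R: 255 - (255-209)×(255-189)/255 = 255 - 3036/255 ≈ 255 - 11.906 = 243.094 → 243
G: 255 - (255-74)×(255-0)/255 = 255 - 46155/255 ≈ 255 - 181.000 = 74.000 → 74
B: 255 - (255-72)×(255-183)/255 = 255 - 13176/255 ≈ 255 - 51.671 = 203.329 → 203
= RGB(243, 74, 203)


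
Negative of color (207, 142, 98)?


Invert: (255-R, 255-G, 255-B)
R: 255-207 = 48
G: 255-142 = 113
B: 255-98 = 157
= RGB(48, 113, 157)


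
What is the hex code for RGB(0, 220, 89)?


R = 0 → 00 (hex)
G = 220 → DC (hex)
B = 89 → 59 (hex)
Hex = #00DC59


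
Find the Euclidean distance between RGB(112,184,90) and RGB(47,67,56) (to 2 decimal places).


d = √[(R₁-R₂)² + (G₁-G₂)² + (B₁-B₂)²]
d = √[(112-47)² + (184-67)² + (90-56)²]
d = √[4225 + 13689 + 1156]
d = √19070
d ≈ 138.09


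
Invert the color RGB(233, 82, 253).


Invert: (255-R, 255-G, 255-B)
R: 255-233 = 22
G: 255-82 = 173
B: 255-253 = 2
= RGB(22, 173, 2)


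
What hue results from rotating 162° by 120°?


New hue = (H + rotation) mod 360
New hue = (162 + 120) mod 360
= 282 mod 360
= 282°


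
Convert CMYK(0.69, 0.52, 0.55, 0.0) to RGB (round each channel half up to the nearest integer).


R = 255 × (1-C) × (1-K) = 255 × 0.31 × 1.00 = 79.05 → 79
G = 255 × (1-M) × (1-K) = 255 × 0.48 × 1.00 = 122.4 → 122
B = 255 × (1-Y) × (1-K) = 255 × 0.45 × 1.00 = 114.75 → 115
= RGB(79, 122, 115)


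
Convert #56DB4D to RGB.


56 → 86 (R)
DB → 219 (G)
4D → 77 (B)
= RGB(86, 219, 77)


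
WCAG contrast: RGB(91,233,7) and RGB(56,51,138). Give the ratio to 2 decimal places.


Linearize each sRGB channel c=v/255: c/12.92 if c ≤ 0.04045 else ((c+0.055)/1.055)^2.4
L = 0.2126×R_lin + 0.7152×G_lin + 0.0722×B_lin
Color 1 (91,233,7):
  R=91: 91/255≈0.3569 > 0.04045 → ((0.3569+0.055)/1.055)^2.4 ≈ 0.10462
  G=233: 233/255≈0.9137 > 0.04045 → ((0.9137+0.055)/1.055)^2.4 ≈ 0.81485
  B=7: 7/255≈0.0275 ≤ 0.04045 → 0.0275/12.92 ≈ 0.00212
  L1 = 0.2126×0.10462 + 0.7152×0.81485 + 0.0722×0.00212 ≈ 0.60517
Color 2 (56,51,138):
  R=56: 56/255≈0.2196 > 0.04045 → ((0.2196+0.055)/1.055)^2.4 ≈ 0.03955
  G=51: 51/255≈0.2000 > 0.04045 → ((0.2000+0.055)/1.055)^2.4 ≈ 0.03310
  B=138: 138/255≈0.5412 > 0.04045 → ((0.5412+0.055)/1.055)^2.4 ≈ 0.25415
  L2 = 0.2126×0.03955 + 0.7152×0.03310 + 0.0722×0.25415 ≈ 0.05043
Lighter = 0.60517, Darker = 0.05043
Ratio = (L_lighter + 0.05) / (L_darker + 0.05)
Ratio = (0.60517 + 0.05) / (0.05043 + 0.05) = 0.65517 / 0.10043 ≈ 6.5234
Ratio ≈ 6.52:1


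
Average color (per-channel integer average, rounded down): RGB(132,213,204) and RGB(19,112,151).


Midpoint: each channel = ⌊(C₁+C₂)/2⌋
R: ⌊(132+19)/2⌋ = 75
G: ⌊(213+112)/2⌋ = 162
B: ⌊(204+151)/2⌋ = 177
= RGB(75, 162, 177)


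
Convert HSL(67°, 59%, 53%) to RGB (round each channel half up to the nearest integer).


H=67°, S=0.59, L=0.53
C = (1-|2L-1|)×S = (1-|0.06|)×0.59 = 0.5546
H' = H/60 = 67/60 ≈ 1.1167; X = C×(1-|H' mod 2 - 1|) ≈ 0.4899
m = L - C/2 = 0.53 - 0.2773 = 0.2527
Sector ⌊H'⌋ = 1 → (R',G',B') = (≈0.4899, 0.5546, 0.0)
RGB = ((R'+m)×255, (G'+m)×255, (B'+m)×255) = (189.36215, 205.8615, 64.4385)
Round half up → RGB(189, 206, 64)


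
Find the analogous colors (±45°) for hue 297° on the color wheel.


Base hue: 297°
Left analog: (297 - 45) mod 360 = 252°
Right analog: (297 + 45) mod 360 = 342°
Analogous hues = 252° and 342°


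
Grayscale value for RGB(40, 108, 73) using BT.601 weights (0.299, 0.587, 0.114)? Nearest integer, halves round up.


Gray = 0.299×R + 0.587×G + 0.114×B
Gray = 0.299×40 + 0.587×108 + 0.114×73
Gray = 11.960 + 63.396 + 8.322
Gray = 83.678 → round half up → 84
Gray = 84


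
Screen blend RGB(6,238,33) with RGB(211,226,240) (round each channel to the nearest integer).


Screen: C = 255 - (255-A)×(255-B)/255, rounded to nearest integer
R: 255 - (255-6)×(255-211)/255 = 255 - 10956/255 ≈ 255 - 42.965 = 212.035 → 212
G: 255 - (255-238)×(255-226)/255 = 255 - 493/255 ≈ 255 - 1.933 = 253.067 → 253
B: 255 - (255-33)×(255-240)/255 = 255 - 3330/255 ≈ 255 - 13.059 = 241.941 → 242
= RGB(212, 253, 242)


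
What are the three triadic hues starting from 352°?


Triadic: equally spaced at 120° intervals
H1 = 352°
H2 = (352 + 120) mod 360 = 112°
H3 = (352 + 240) mod 360 = 232°
Triadic = 352°, 112°, 232°


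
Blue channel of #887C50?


Color: #887C50
R = 88 = 136
G = 7C = 124
B = 50 = 80
Blue = 80


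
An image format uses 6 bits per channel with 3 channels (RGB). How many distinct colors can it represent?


Total bits = 6 bits/channel × 3 channels = 18 bits
Distinct colors = 2^18
= 262,144 colors


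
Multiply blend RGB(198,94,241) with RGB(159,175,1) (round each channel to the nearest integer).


Multiply: C = A×B/255, rounded to nearest integer
R: 198×159/255 = 31482/255 ≈ 123.459 → 123
G: 94×175/255 = 16450/255 ≈ 64.510 → 65
B: 241×1/255 = 241/255 ≈ 0.945 → 1
= RGB(123, 65, 1)


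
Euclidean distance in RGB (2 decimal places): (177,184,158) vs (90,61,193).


d = √[(R₁-R₂)² + (G₁-G₂)² + (B₁-B₂)²]
d = √[(177-90)² + (184-61)² + (158-193)²]
d = √[7569 + 15129 + 1225]
d = √23923
d ≈ 154.67


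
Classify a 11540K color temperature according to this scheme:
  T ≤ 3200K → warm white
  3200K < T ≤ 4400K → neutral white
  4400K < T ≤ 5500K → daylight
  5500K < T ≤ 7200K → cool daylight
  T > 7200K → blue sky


Temperature: 11540K
11540K > 7200K → blue sky
Classification: blue sky


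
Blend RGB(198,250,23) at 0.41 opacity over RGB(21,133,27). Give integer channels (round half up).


C = α×F + (1-α)×B, with 1-α = 0.59
R: 0.41×198 + 0.59×21 = 81.18 + 12.39 = 93.57 → 94
G: 0.41×250 + 0.59×133 = 102.50 + 78.47 = 180.97 → 181
B: 0.41×23 + 0.59×27 = 9.43 + 15.93 = 25.36 → 25
= RGB(94, 181, 25)


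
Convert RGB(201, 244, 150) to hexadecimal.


R = 201 → C9 (hex)
G = 244 → F4 (hex)
B = 150 → 96 (hex)
Hex = #C9F496


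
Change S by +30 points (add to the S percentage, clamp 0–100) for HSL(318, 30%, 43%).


Original S = 30%
Adjustment = +30 percentage points
New S = 30 + (30) = 60
Clamp to [0, 100] → 60
= HSL(318°, 60%, 43%)


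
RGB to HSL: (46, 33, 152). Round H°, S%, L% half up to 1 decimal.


Normalize: R'=46/255≈0.1804, G'=33/255≈0.1294, B'=152/255≈0.5961
Max=152/255, Min=33/255, Δ=Max-Min=119/255
L = (Max+Min)/2 = (152+33)/510 = 185/510 = 0.36274… → L = 36.3%
L ≤ 0.5 → S = Δ/(Max+Min) = 119/(152+33) = 119/185 = 0.64324… → S = 64.3%
(the 1/255 factors cancel in S and H, so raw channel differences can be used)
Max is B' → H = 60 × ((R-G)/Δ + 4) = 60 × ((46-33)/119 + 4)
  13/119 + 4 = 0.1092… + 4 = 4.1092…
  H = 60 × 4.1092… = 246.554…° → H = 246.6°
= HSL(246.6°, 64.3%, 36.3%)


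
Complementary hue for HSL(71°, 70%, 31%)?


Complement = opposite side of color wheel = hue + 180°
H' = (71 + 180) mod 360 = 251°
S and L unchanged.
= HSL(251°, 70%, 31%)


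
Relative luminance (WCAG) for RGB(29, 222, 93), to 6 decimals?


Linearize each channel (sRGB transfer function): c = v/255; c_lin = c/12.92 if c ≤ 0.04045, else ((c+0.055)/1.055)^2.4
  R: 29/255 ≈ 0.113725 > 0.04045 → ((0.113725+0.055)/1.055)^2.4 ≈ 0.012286
  G: 222/255 ≈ 0.870588 > 0.04045 → ((0.870588+0.055)/1.055)^2.4 ≈ 0.730461
  B: 93/255 ≈ 0.364706 > 0.04045 → ((0.364706+0.055)/1.055)^2.4 ≈ 0.109462
R_lin = 0.012286, G_lin = 0.730461, B_lin = 0.109462
L = 0.2126×R + 0.7152×G + 0.0722×B
L = 0.2126×0.012286 + 0.7152×0.730461 + 0.0722×0.109462
L ≈ 0.532941


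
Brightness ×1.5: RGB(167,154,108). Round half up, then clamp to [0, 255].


Multiply each channel by 1.5, round half up, clamp to [0, 255]
R: 167×1.5 = 250.5 → round → 251
G: 154×1.5 = 231
B: 108×1.5 = 162
= RGB(251, 231, 162)


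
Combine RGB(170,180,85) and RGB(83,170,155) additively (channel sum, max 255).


Additive: each channel = min(255, C₁+C₂)
R: 170+83 = 253 → 253
G: 180+170 = 350 → 255
B: 85+155 = 240 → 240
= RGB(253, 255, 240)


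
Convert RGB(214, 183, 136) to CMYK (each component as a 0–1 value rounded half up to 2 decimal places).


R'=214/255≈0.8392, G'=183/255≈0.7176, B'=136/255≈0.5333
K = 1 - max(R',G',B') = 1 - 214/255 = 41/255 = 0.16078… → 0.16
(1-R'-K)/(1-K) simplifies to (max-R)/max with max = 214:
C = (214-214)/214 = 0/214 = 0 → 0.00
M = (214-183)/214 = 31/214 = 0.14485… → 0.14
Y = (214-136)/214 = 78/214 = 0.36448… → 0.36
= CMYK(0.00, 0.14, 0.36, 0.16)


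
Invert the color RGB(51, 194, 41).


Invert: (255-R, 255-G, 255-B)
R: 255-51 = 204
G: 255-194 = 61
B: 255-41 = 214
= RGB(204, 61, 214)


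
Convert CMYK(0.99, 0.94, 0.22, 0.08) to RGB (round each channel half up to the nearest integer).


R = 255 × (1-C) × (1-K) = 255 × 0.01 × 0.92 = 2.346 → 2
G = 255 × (1-M) × (1-K) = 255 × 0.06 × 0.92 = 14.076 → 14
B = 255 × (1-Y) × (1-K) = 255 × 0.78 × 0.92 = 182.988 → 183
= RGB(2, 14, 183)


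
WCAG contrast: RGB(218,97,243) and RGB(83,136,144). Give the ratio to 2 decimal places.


Linearize each sRGB channel c=v/255: c/12.92 if c ≤ 0.04045 else ((c+0.055)/1.055)^2.4
L = 0.2126×R_lin + 0.7152×G_lin + 0.0722×B_lin
Color 1 (218,97,243):
  R=218: 218/255≈0.8549 > 0.04045 → ((0.8549+0.055)/1.055)^2.4 ≈ 0.70110
  G=97: 97/255≈0.3804 > 0.04045 → ((0.3804+0.055)/1.055)^2.4 ≈ 0.11954
  B=243: 243/255≈0.9529 > 0.04045 → ((0.9529+0.055)/1.055)^2.4 ≈ 0.89627
  L1 = 0.2126×0.70110 + 0.7152×0.11954 + 0.0722×0.89627 ≈ 0.29926
Color 2 (83,136,144):
  R=83: 83/255≈0.3255 > 0.04045 → ((0.3255+0.055)/1.055)^2.4 ≈ 0.08650
  G=136: 136/255≈0.5333 > 0.04045 → ((0.5333+0.055)/1.055)^2.4 ≈ 0.24620
  B=144: 144/255≈0.5647 > 0.04045 → ((0.5647+0.055)/1.055)^2.4 ≈ 0.27889
  L2 = 0.2126×0.08650 + 0.7152×0.24620 + 0.0722×0.27889 ≈ 0.21461
Lighter = 0.29926, Darker = 0.21461
Ratio = (L_lighter + 0.05) / (L_darker + 0.05)
Ratio = (0.29926 + 0.05) / (0.21461 + 0.05) = 0.34926 / 0.26461 ≈ 1.3199
Ratio ≈ 1.32:1


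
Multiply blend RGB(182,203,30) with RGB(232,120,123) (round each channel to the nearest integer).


Multiply: C = A×B/255, rounded to nearest integer
R: 182×232/255 = 42224/255 ≈ 165.584 → 166
G: 203×120/255 = 24360/255 ≈ 95.529 → 96
B: 30×123/255 = 3690/255 ≈ 14.471 → 14
= RGB(166, 96, 14)


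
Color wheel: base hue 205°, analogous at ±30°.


Base hue: 205°
Left analog: (205 - 30) mod 360 = 175°
Right analog: (205 + 30) mod 360 = 235°
Analogous hues = 175° and 235°


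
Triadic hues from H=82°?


Triadic: equally spaced at 120° intervals
H1 = 82°
H2 = (82 + 120) mod 360 = 202°
H3 = (82 + 240) mod 360 = 322°
Triadic = 82°, 202°, 322°


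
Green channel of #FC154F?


Color: #FC154F
R = FC = 252
G = 15 = 21
B = 4F = 79
Green = 21


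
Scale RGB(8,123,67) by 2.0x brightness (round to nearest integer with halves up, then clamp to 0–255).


Multiply each channel by 2.0, round half up, clamp to [0, 255]
R: 8×2.0 = 16
G: 123×2.0 = 246
B: 67×2.0 = 134
= RGB(16, 246, 134)


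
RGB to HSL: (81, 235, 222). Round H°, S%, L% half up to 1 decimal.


Normalize: R'=81/255≈0.3176, G'=235/255≈0.9216, B'=222/255≈0.8706
Max=235/255, Min=81/255, Δ=Max-Min=154/255
L = (Max+Min)/2 = (235+81)/510 = 316/510 = 0.61960… → L = 62.0%
L > 0.5 → S = Δ/(2-Max-Min) = 154/(510-235-81) = 154/194 = 0.79381… → S = 79.4%
(the 1/255 factors cancel in S and H, so raw channel differences can be used)
Max is G' → H = 60 × ((B-R)/Δ + 2) = 60 × ((222-81)/154 + 2)
  141/154 + 2 = 0.9155… + 2 = 2.9155…
  H = 60 × 2.9155… = 174.935…° → H = 174.9°
= HSL(174.9°, 79.4%, 62.0%)


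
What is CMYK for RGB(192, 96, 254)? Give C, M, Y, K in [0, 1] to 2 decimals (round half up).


R'=192/255≈0.7529, G'=96/255≈0.3765, B'=254/255≈0.9961
K = 1 - max(R',G',B') = 1 - 254/255 = 1/255 = 0.00392… → 0.00
(1-R'-K)/(1-K) simplifies to (max-R)/max with max = 254:
C = (254-192)/254 = 62/254 = 0.24409… → 0.24
M = (254-96)/254 = 158/254 = 0.62204… → 0.62
Y = (254-254)/254 = 0/254 = 0 → 0.00
= CMYK(0.24, 0.62, 0.00, 0.00)


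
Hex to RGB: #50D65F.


50 → 80 (R)
D6 → 214 (G)
5F → 95 (B)
= RGB(80, 214, 95)


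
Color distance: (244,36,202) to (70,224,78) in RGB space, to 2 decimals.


d = √[(R₁-R₂)² + (G₁-G₂)² + (B₁-B₂)²]
d = √[(244-70)² + (36-224)² + (202-78)²]
d = √[30276 + 35344 + 15376]
d = √80996
d ≈ 284.60


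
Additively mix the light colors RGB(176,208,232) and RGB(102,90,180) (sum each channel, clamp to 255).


Additive: each channel = min(255, C₁+C₂)
R: 176+102 = 278 → 255
G: 208+90 = 298 → 255
B: 232+180 = 412 → 255
= RGB(255, 255, 255)


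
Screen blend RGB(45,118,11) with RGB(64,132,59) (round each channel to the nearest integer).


Screen: C = 255 - (255-A)×(255-B)/255, rounded to nearest integer
R: 255 - (255-45)×(255-64)/255 = 255 - 40110/255 ≈ 255 - 157.294 = 97.706 → 98
G: 255 - (255-118)×(255-132)/255 = 255 - 16851/255 ≈ 255 - 66.082 = 188.918 → 189
B: 255 - (255-11)×(255-59)/255 = 255 - 47824/255 ≈ 255 - 187.545 = 67.455 → 67
= RGB(98, 189, 67)


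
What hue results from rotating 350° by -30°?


New hue = (H + rotation) mod 360
New hue = (350 -30) mod 360
= 320 mod 360
= 320°


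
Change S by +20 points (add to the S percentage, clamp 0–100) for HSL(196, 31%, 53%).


Original S = 31%
Adjustment = +20 percentage points
New S = 31 + (20) = 51
Clamp to [0, 100] → 51
= HSL(196°, 51%, 53%)


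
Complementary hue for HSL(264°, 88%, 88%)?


Complement = opposite side of color wheel = hue + 180°
H' = (264 + 180) mod 360 = 84°
S and L unchanged.
= HSL(84°, 88%, 88%)


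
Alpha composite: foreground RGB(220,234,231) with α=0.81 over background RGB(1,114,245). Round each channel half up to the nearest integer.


C = α×F + (1-α)×B, with 1-α = 0.19
R: 0.81×220 + 0.19×1 = 178.20 + 0.19 = 178.39 → 178
G: 0.81×234 + 0.19×114 = 189.54 + 21.66 = 211.20 → 211
B: 0.81×231 + 0.19×245 = 187.11 + 46.55 = 233.66 → 234
= RGB(178, 211, 234)


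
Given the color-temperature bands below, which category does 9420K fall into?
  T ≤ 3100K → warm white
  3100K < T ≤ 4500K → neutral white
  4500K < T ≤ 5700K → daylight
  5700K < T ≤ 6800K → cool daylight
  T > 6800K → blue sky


Temperature: 9420K
9420K > 6800K → blue sky
Classification: blue sky


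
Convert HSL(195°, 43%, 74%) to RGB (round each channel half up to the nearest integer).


H=195°, S=0.43, L=0.74
C = (1-|2L-1|)×S = (1-|0.48|)×0.43 = 0.2236
H' = H/60 = 195/60 ≈ 3.2500; X = C×(1-|H' mod 2 - 1|) = 0.1677
m = L - C/2 = 0.74 - 0.1118 = 0.6282
Sector ⌊H'⌋ = 3 → (R',G',B') = (0.0, 0.1677, 0.2236)
RGB = ((R'+m)×255, (G'+m)×255, (B'+m)×255) = (160.191, 202.9545, 217.209)
Round half up → RGB(160, 203, 217)


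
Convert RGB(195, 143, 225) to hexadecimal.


R = 195 → C3 (hex)
G = 143 → 8F (hex)
B = 225 → E1 (hex)
Hex = #C38FE1


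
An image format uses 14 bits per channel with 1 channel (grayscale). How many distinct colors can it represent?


Total bits = 14 bits/channel × 1 channels = 14 bits
Distinct colors = 2^14
= 16,384 colors


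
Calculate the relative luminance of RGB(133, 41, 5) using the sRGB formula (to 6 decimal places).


Linearize each channel (sRGB transfer function): c = v/255; c_lin = c/12.92 if c ≤ 0.04045, else ((c+0.055)/1.055)^2.4
  R: 133/255 ≈ 0.521569 > 0.04045 → ((0.521569+0.055)/1.055)^2.4 ≈ 0.234551
  G: 41/255 ≈ 0.160784 > 0.04045 → ((0.160784+0.055)/1.055)^2.4 ≈ 0.022174
  B: 5/255 ≈ 0.019608 ≤ 0.04045 → 0.019608/12.92 ≈ 0.001518
R_lin = 0.234551, G_lin = 0.022174, B_lin = 0.001518
L = 0.2126×R + 0.7152×G + 0.0722×B
L = 0.2126×0.234551 + 0.7152×0.022174 + 0.0722×0.001518
L ≈ 0.065834


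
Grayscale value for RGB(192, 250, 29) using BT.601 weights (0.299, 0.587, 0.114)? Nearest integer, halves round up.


Gray = 0.299×R + 0.587×G + 0.114×B
Gray = 0.299×192 + 0.587×250 + 0.114×29
Gray = 57.408 + 146.750 + 3.306
Gray = 207.464 → round half up → 207
Gray = 207


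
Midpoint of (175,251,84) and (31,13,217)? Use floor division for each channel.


Midpoint: each channel = ⌊(C₁+C₂)/2⌋
R: ⌊(175+31)/2⌋ = 103
G: ⌊(251+13)/2⌋ = 132
B: ⌊(84+217)/2⌋ = 150
= RGB(103, 132, 150)


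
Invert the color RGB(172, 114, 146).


Invert: (255-R, 255-G, 255-B)
R: 255-172 = 83
G: 255-114 = 141
B: 255-146 = 109
= RGB(83, 141, 109)


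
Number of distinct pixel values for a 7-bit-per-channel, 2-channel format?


Total bits = 7 bits/channel × 2 channels = 14 bits
Distinct pixel values = 2^14
= 16,384 pixel values


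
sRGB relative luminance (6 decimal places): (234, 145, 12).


Linearize each channel (sRGB transfer function): c = v/255; c_lin = c/12.92 if c ≤ 0.04045, else ((c+0.055)/1.055)^2.4
  R: 234/255 ≈ 0.917647 > 0.04045 → ((0.917647+0.055)/1.055)^2.4 ≈ 0.822786
  G: 145/255 ≈ 0.568627 > 0.04045 → ((0.568627+0.055)/1.055)^2.4 ≈ 0.283149
  B: 12/255 ≈ 0.047059 > 0.04045 → ((0.047059+0.055)/1.055)^2.4 ≈ 0.003677
R_lin = 0.822786, G_lin = 0.283149, B_lin = 0.003677
L = 0.2126×R + 0.7152×G + 0.0722×B
L = 0.2126×0.822786 + 0.7152×0.283149 + 0.0722×0.003677
L ≈ 0.377698


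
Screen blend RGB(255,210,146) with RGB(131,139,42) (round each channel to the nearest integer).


Screen: C = 255 - (255-A)×(255-B)/255, rounded to nearest integer
R: 255 - (255-255)×(255-131)/255 = 255 - 0/255 ≈ 255 - 0.000 = 255.000 → 255
G: 255 - (255-210)×(255-139)/255 = 255 - 5220/255 ≈ 255 - 20.471 = 234.529 → 235
B: 255 - (255-146)×(255-42)/255 = 255 - 23217/255 ≈ 255 - 91.047 = 163.953 → 164
= RGB(255, 235, 164)


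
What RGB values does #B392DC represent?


B3 → 179 (R)
92 → 146 (G)
DC → 220 (B)
= RGB(179, 146, 220)


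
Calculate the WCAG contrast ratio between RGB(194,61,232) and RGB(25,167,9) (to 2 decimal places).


Linearize each sRGB channel c=v/255: c/12.92 if c ≤ 0.04045 else ((c+0.055)/1.055)^2.4
L = 0.2126×R_lin + 0.7152×G_lin + 0.0722×B_lin
Color 1 (194,61,232):
  R=194: 194/255≈0.7608 > 0.04045 → ((0.7608+0.055)/1.055)^2.4 ≈ 0.53948
  G=61: 61/255≈0.2392 > 0.04045 → ((0.2392+0.055)/1.055)^2.4 ≈ 0.04667
  B=232: 232/255≈0.9098 > 0.04045 → ((0.9098+0.055)/1.055)^2.4 ≈ 0.80695
  L1 = 0.2126×0.53948 + 0.7152×0.04667 + 0.0722×0.80695 ≈ 0.20633
Color 2 (25,167,9):
  R=25: 25/255≈0.0980 > 0.04045 → ((0.0980+0.055)/1.055)^2.4 ≈ 0.00972
  G=167: 167/255≈0.6549 > 0.04045 → ((0.6549+0.055)/1.055)^2.4 ≈ 0.38643
  B=9: 9/255≈0.0353 ≤ 0.04045 → 0.0353/12.92 ≈ 0.00273
  L2 = 0.2126×0.00972 + 0.7152×0.38643 + 0.0722×0.00273 ≈ 0.27864
Lighter = 0.27864, Darker = 0.20633
Ratio = (L_lighter + 0.05) / (L_darker + 0.05)
Ratio = (0.27864 + 0.05) / (0.20633 + 0.05) = 0.32864 / 0.25633 ≈ 1.2821
Ratio ≈ 1.28:1


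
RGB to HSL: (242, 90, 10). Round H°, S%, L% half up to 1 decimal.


Normalize: R'=242/255≈0.9490, G'=90/255≈0.3529, B'=10/255≈0.0392
Max=242/255, Min=10/255, Δ=Max-Min=232/255
L = (Max+Min)/2 = (242+10)/510 = 252/510 = 0.49411… → L = 49.4%
L ≤ 0.5 → S = Δ/(Max+Min) = 232/(242+10) = 232/252 = 0.92063… → S = 92.1%
(the 1/255 factors cancel in S and H, so raw channel differences can be used)
Max is R' → H = 60 × (((G-B)/Δ) mod 6) = 60 × (((90-10)/232) mod 6)
  80/232 = 0.3448…
  H = 60 × 0.3448… = 20.689…° → H = 20.7°
= HSL(20.7°, 92.1%, 49.4%)


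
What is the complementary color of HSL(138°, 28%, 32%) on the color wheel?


Complement = opposite side of color wheel = hue + 180°
H' = (138 + 180) mod 360 = 318°
S and L unchanged.
= HSL(318°, 28%, 32%)


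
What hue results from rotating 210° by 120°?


New hue = (H + rotation) mod 360
New hue = (210 + 120) mod 360
= 330 mod 360
= 330°


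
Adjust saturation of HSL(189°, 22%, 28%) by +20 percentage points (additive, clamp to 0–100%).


Original S = 22%
Adjustment = +20 percentage points
New S = 22 + (20) = 42
Clamp to [0, 100] → 42
= HSL(189°, 42%, 28%)


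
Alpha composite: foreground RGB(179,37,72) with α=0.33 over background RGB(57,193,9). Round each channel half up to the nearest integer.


C = α×F + (1-α)×B, with 1-α = 0.67
R: 0.33×179 + 0.67×57 = 59.07 + 38.19 = 97.26 → 97
G: 0.33×37 + 0.67×193 = 12.21 + 129.31 = 141.52 → 142
B: 0.33×72 + 0.67×9 = 23.76 + 6.03 = 29.79 → 30
= RGB(97, 142, 30)


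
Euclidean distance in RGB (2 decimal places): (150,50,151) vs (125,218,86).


d = √[(R₁-R₂)² + (G₁-G₂)² + (B₁-B₂)²]
d = √[(150-125)² + (50-218)² + (151-86)²]
d = √[625 + 28224 + 4225]
d = √33074
d ≈ 181.86


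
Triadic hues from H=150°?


Triadic: equally spaced at 120° intervals
H1 = 150°
H2 = (150 + 120) mod 360 = 270°
H3 = (150 + 240) mod 360 = 30°
Triadic = 150°, 270°, 30°


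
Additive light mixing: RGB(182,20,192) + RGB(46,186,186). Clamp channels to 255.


Additive: each channel = min(255, C₁+C₂)
R: 182+46 = 228 → 228
G: 20+186 = 206 → 206
B: 192+186 = 378 → 255
= RGB(228, 206, 255)


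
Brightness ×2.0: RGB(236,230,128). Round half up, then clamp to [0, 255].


Multiply each channel by 2.0, round half up, clamp to [0, 255]
R: 236×2.0 = 472 → clamp → 255
G: 230×2.0 = 460 → clamp → 255
B: 128×2.0 = 256 → clamp → 255
= RGB(255, 255, 255)


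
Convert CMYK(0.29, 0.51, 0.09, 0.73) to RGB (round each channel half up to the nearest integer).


R = 255 × (1-C) × (1-K) = 255 × 0.71 × 0.27 = 48.8835 → 49
G = 255 × (1-M) × (1-K) = 255 × 0.49 × 0.27 = 33.7365 → 34
B = 255 × (1-Y) × (1-K) = 255 × 0.91 × 0.27 = 62.6535 → 63
= RGB(49, 34, 63)


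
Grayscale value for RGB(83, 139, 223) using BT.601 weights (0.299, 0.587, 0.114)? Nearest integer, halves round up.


Gray = 0.299×R + 0.587×G + 0.114×B
Gray = 0.299×83 + 0.587×139 + 0.114×223
Gray = 24.817 + 81.593 + 25.422
Gray = 131.832 → round half up → 132
Gray = 132


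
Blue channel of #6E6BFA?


Color: #6E6BFA
R = 6E = 110
G = 6B = 107
B = FA = 250
Blue = 250


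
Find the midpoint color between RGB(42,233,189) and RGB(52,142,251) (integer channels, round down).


Midpoint: each channel = ⌊(C₁+C₂)/2⌋
R: ⌊(42+52)/2⌋ = 47
G: ⌊(233+142)/2⌋ = 187
B: ⌊(189+251)/2⌋ = 220
= RGB(47, 187, 220)


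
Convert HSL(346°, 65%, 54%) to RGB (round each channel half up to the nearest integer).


H=346°, S=0.65, L=0.54
C = (1-|2L-1|)×S = (1-|0.08|)×0.65 = 0.598
H' = H/60 = 346/60 ≈ 5.7667; X = C×(1-|H' mod 2 - 1|) ≈ 0.1395
m = L - C/2 = 0.54 - 0.299 = 0.241
Sector ⌊H'⌋ = 5 → (R',G',B') = (0.598, 0.0, ≈0.1395)
RGB = ((R'+m)×255, (G'+m)×255, (B'+m)×255) = (213.945, 61.455, 97.036)
Round half up → RGB(214, 61, 97)


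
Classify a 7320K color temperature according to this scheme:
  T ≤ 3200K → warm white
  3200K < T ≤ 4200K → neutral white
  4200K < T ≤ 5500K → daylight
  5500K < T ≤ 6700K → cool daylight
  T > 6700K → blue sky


Temperature: 7320K
7320K > 6700K → blue sky
Classification: blue sky


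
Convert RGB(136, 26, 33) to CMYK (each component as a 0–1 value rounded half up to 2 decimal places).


R'=136/255≈0.5333, G'=26/255≈0.1020, B'=33/255≈0.1294
K = 1 - max(R',G',B') = 1 - 136/255 = 119/255 = 0.46666… → 0.47
(1-R'-K)/(1-K) simplifies to (max-R)/max with max = 136:
C = (136-136)/136 = 0/136 = 0 → 0.00
M = (136-26)/136 = 110/136 = 0.80882… → 0.81
Y = (136-33)/136 = 103/136 = 0.75735… → 0.76
= CMYK(0.00, 0.81, 0.76, 0.47)


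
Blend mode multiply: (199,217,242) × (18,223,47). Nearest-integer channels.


Multiply: C = A×B/255, rounded to nearest integer
R: 199×18/255 = 3582/255 ≈ 14.047 → 14
G: 217×223/255 = 48391/255 ≈ 189.769 → 190
B: 242×47/255 = 11374/255 ≈ 44.604 → 45
= RGB(14, 190, 45)


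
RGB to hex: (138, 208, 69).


R = 138 → 8A (hex)
G = 208 → D0 (hex)
B = 69 → 45 (hex)
Hex = #8AD045


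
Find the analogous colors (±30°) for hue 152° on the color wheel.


Base hue: 152°
Left analog: (152 - 30) mod 360 = 122°
Right analog: (152 + 30) mod 360 = 182°
Analogous hues = 122° and 182°


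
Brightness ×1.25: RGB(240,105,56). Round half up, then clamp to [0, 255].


Multiply each channel by 1.25, round half up, clamp to [0, 255]
R: 240×1.25 = 300 → clamp → 255
G: 105×1.25 = 131.25 → round → 131
B: 56×1.25 = 70
= RGB(255, 131, 70)


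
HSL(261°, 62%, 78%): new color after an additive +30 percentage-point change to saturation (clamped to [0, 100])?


Original S = 62%
Adjustment = +30 percentage points
New S = 62 + (30) = 92
Clamp to [0, 100] → 92
= HSL(261°, 92%, 78%)


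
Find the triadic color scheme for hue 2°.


Triadic: equally spaced at 120° intervals
H1 = 2°
H2 = (2 + 120) mod 360 = 122°
H3 = (2 + 240) mod 360 = 242°
Triadic = 2°, 122°, 242°


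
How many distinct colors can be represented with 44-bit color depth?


Colors = 2^bits = 2^44
= 17,592,186,044,416 colors


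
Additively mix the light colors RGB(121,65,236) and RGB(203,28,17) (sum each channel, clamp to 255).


Additive: each channel = min(255, C₁+C₂)
R: 121+203 = 324 → 255
G: 65+28 = 93 → 93
B: 236+17 = 253 → 253
= RGB(255, 93, 253)


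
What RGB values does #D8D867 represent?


D8 → 216 (R)
D8 → 216 (G)
67 → 103 (B)
= RGB(216, 216, 103)


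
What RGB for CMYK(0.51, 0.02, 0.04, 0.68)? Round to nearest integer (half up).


R = 255 × (1-C) × (1-K) = 255 × 0.49 × 0.32 = 39.984 → 40
G = 255 × (1-M) × (1-K) = 255 × 0.98 × 0.32 = 79.968 → 80
B = 255 × (1-Y) × (1-K) = 255 × 0.96 × 0.32 = 78.336 → 78
= RGB(40, 80, 78)


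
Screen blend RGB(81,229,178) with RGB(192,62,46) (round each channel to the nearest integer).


Screen: C = 255 - (255-A)×(255-B)/255, rounded to nearest integer
R: 255 - (255-81)×(255-192)/255 = 255 - 10962/255 ≈ 255 - 42.988 = 212.012 → 212
G: 255 - (255-229)×(255-62)/255 = 255 - 5018/255 ≈ 255 - 19.678 = 235.322 → 235
B: 255 - (255-178)×(255-46)/255 = 255 - 16093/255 ≈ 255 - 63.110 = 191.890 → 192
= RGB(212, 235, 192)


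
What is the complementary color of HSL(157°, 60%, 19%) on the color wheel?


Complement = opposite side of color wheel = hue + 180°
H' = (157 + 180) mod 360 = 337°
S and L unchanged.
= HSL(337°, 60%, 19%)


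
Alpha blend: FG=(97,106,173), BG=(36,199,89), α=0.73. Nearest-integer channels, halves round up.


C = α×F + (1-α)×B, with 1-α = 0.27
R: 0.73×97 + 0.27×36 = 70.81 + 9.72 = 80.53 → 81
G: 0.73×106 + 0.27×199 = 77.38 + 53.73 = 131.11 → 131
B: 0.73×173 + 0.27×89 = 126.29 + 24.03 = 150.32 → 150
= RGB(81, 131, 150)


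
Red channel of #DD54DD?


Color: #DD54DD
R = DD = 221
G = 54 = 84
B = DD = 221
Red = 221


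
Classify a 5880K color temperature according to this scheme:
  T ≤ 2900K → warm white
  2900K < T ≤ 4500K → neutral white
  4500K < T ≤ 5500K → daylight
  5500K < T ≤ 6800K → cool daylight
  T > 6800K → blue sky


Temperature: 5880K
5500K < 5880K ≤ 6800K → cool daylight
Classification: cool daylight


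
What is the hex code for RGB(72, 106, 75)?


R = 72 → 48 (hex)
G = 106 → 6A (hex)
B = 75 → 4B (hex)
Hex = #486A4B


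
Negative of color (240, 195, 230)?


Invert: (255-R, 255-G, 255-B)
R: 255-240 = 15
G: 255-195 = 60
B: 255-230 = 25
= RGB(15, 60, 25)


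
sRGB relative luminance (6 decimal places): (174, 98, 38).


Linearize each channel (sRGB transfer function): c = v/255; c_lin = c/12.92 if c ≤ 0.04045, else ((c+0.055)/1.055)^2.4
  R: 174/255 ≈ 0.682353 > 0.04045 → ((0.682353+0.055)/1.055)^2.4 ≈ 0.423268
  G: 98/255 ≈ 0.384314 > 0.04045 → ((0.384314+0.055)/1.055)^2.4 ≈ 0.122139
  B: 38/255 ≈ 0.149020 > 0.04045 → ((0.149020+0.055)/1.055)^2.4 ≈ 0.019382
R_lin = 0.423268, G_lin = 0.122139, B_lin = 0.019382
L = 0.2126×R + 0.7152×G + 0.0722×B
L = 0.2126×0.423268 + 0.7152×0.122139 + 0.0722×0.019382
L ≈ 0.178740


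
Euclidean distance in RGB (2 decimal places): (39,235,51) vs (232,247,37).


d = √[(R₁-R₂)² + (G₁-G₂)² + (B₁-B₂)²]
d = √[(39-232)² + (235-247)² + (51-37)²]
d = √[37249 + 144 + 196]
d = √37589
d ≈ 193.88


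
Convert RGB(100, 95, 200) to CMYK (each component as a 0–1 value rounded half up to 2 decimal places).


R'=100/255≈0.3922, G'=95/255≈0.3725, B'=200/255≈0.7843
K = 1 - max(R',G',B') = 1 - 200/255 = 55/255 = 0.21568… → 0.22
(1-R'-K)/(1-K) simplifies to (max-R)/max with max = 200:
C = (200-100)/200 = 100/200 = 0.5 → 0.50
M = (200-95)/200 = 105/200 = 0.525 → 0.53
Y = (200-200)/200 = 0/200 = 0 → 0.00
= CMYK(0.50, 0.53, 0.00, 0.22)


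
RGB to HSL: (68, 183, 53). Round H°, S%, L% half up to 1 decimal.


Normalize: R'=68/255≈0.2667, G'=183/255≈0.7176, B'=53/255≈0.2078
Max=183/255, Min=53/255, Δ=Max-Min=130/255
L = (Max+Min)/2 = (183+53)/510 = 236/510 = 0.46274… → L = 46.3%
L ≤ 0.5 → S = Δ/(Max+Min) = 130/(183+53) = 130/236 = 0.55084… → S = 55.1%
(the 1/255 factors cancel in S and H, so raw channel differences can be used)
Max is G' → H = 60 × ((B-R)/Δ + 2) = 60 × ((53-68)/130 + 2)
  -15/130 + 2 = -0.1153… + 2 = 1.8846…
  H = 60 × 1.8846… = 113.076…° → H = 113.1°
= HSL(113.1°, 55.1%, 46.3%)


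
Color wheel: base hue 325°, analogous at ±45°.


Base hue: 325°
Left analog: (325 - 45) mod 360 = 280°
Right analog: (325 + 45) mod 360 = 10°
Analogous hues = 280° and 10°


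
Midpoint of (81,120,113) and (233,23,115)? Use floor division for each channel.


Midpoint: each channel = ⌊(C₁+C₂)/2⌋
R: ⌊(81+233)/2⌋ = 157
G: ⌊(120+23)/2⌋ = 71
B: ⌊(113+115)/2⌋ = 114
= RGB(157, 71, 114)


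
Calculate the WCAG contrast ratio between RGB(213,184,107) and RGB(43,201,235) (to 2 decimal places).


Linearize each sRGB channel c=v/255: c/12.92 if c ≤ 0.04045 else ((c+0.055)/1.055)^2.4
L = 0.2126×R_lin + 0.7152×G_lin + 0.0722×B_lin
Color 1 (213,184,107):
  R=213: 213/255≈0.8353 > 0.04045 → ((0.8353+0.055)/1.055)^2.4 ≈ 0.66539
  G=184: 184/255≈0.7216 > 0.04045 → ((0.7216+0.055)/1.055)^2.4 ≈ 0.47932
  B=107: 107/255≈0.4196 > 0.04045 → ((0.4196+0.055)/1.055)^2.4 ≈ 0.14703
  L1 = 0.2126×0.66539 + 0.7152×0.47932 + 0.0722×0.14703 ≈ 0.49489
Color 2 (43,201,235):
  R=43: 43/255≈0.1686 > 0.04045 → ((0.1686+0.055)/1.055)^2.4 ≈ 0.02416
  G=201: 201/255≈0.7882 > 0.04045 → ((0.7882+0.055)/1.055)^2.4 ≈ 0.58408
  B=235: 235/255≈0.9216 > 0.04045 → ((0.9216+0.055)/1.055)^2.4 ≈ 0.83077
  L2 = 0.2126×0.02416 + 0.7152×0.58408 + 0.0722×0.83077 ≈ 0.48285
Lighter = 0.49489, Darker = 0.48285
Ratio = (L_lighter + 0.05) / (L_darker + 0.05)
Ratio = (0.49489 + 0.05) / (0.48285 + 0.05) = 0.54489 / 0.53285 ≈ 1.0226
Ratio ≈ 1.02:1


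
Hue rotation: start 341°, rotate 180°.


New hue = (H + rotation) mod 360
New hue = (341 + 180) mod 360
= 521 mod 360
= 161°


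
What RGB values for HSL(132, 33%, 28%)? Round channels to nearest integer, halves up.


H=132°, S=0.33, L=0.28
C = (1-|2L-1|)×S = (1-|-0.44|)×0.33 = 0.1848
H' = H/60 = 132/60 ≈ 2.2000; X = C×(1-|H' mod 2 - 1|) = 0.03696
m = L - C/2 = 0.28 - 0.0924 = 0.1876
Sector ⌊H'⌋ = 2 → (R',G',B') = (0.0, 0.1848, 0.03696)
RGB = ((R'+m)×255, (G'+m)×255, (B'+m)×255) = (47.838, 94.962, 57.2628)
Round half up → RGB(48, 95, 57)


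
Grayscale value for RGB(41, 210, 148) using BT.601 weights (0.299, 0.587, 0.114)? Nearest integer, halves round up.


Gray = 0.299×R + 0.587×G + 0.114×B
Gray = 0.299×41 + 0.587×210 + 0.114×148
Gray = 12.259 + 123.270 + 16.872
Gray = 152.401 → round half up → 152
Gray = 152


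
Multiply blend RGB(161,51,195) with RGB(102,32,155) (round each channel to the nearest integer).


Multiply: C = A×B/255, rounded to nearest integer
R: 161×102/255 = 16422/255 ≈ 64.400 → 64
G: 51×32/255 = 1632/255 ≈ 6.400 → 6
B: 195×155/255 = 30225/255 ≈ 118.529 → 119
= RGB(64, 6, 119)


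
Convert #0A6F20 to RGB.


0A → 10 (R)
6F → 111 (G)
20 → 32 (B)
= RGB(10, 111, 32)


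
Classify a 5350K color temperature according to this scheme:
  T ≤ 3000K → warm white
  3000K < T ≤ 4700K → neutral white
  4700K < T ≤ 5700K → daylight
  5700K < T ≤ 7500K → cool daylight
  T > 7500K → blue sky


Temperature: 5350K
4700K < 5350K ≤ 5700K → daylight
Classification: daylight


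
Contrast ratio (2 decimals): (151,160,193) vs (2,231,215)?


Linearize each sRGB channel c=v/255: c/12.92 if c ≤ 0.04045 else ((c+0.055)/1.055)^2.4
L = 0.2126×R_lin + 0.7152×G_lin + 0.0722×B_lin
Color 1 (151,160,193):
  R=151: 151/255≈0.5922 > 0.04045 → ((0.5922+0.055)/1.055)^2.4 ≈ 0.30947
  G=160: 160/255≈0.6275 > 0.04045 → ((0.6275+0.055)/1.055)^2.4 ≈ 0.35153
  B=193: 193/255≈0.7569 > 0.04045 → ((0.7569+0.055)/1.055)^2.4 ≈ 0.53328
  L1 = 0.2126×0.30947 + 0.7152×0.35153 + 0.0722×0.53328 ≈ 0.35571
Color 2 (2,231,215):
  R=2: 2/255≈0.0078 ≤ 0.04045 → 0.0078/12.92 ≈ 0.00061
  G=231: 231/255≈0.9059 > 0.04045 → ((0.9059+0.055)/1.055)^2.4 ≈ 0.79910
  B=215: 215/255≈0.8431 > 0.04045 → ((0.8431+0.055)/1.055)^2.4 ≈ 0.67954
  L2 = 0.2126×0.00061 + 0.7152×0.79910 + 0.0722×0.67954 ≈ 0.62071
Lighter = 0.62071, Darker = 0.35571
Ratio = (L_lighter + 0.05) / (L_darker + 0.05)
Ratio = (0.62071 + 0.05) / (0.35571 + 0.05) = 0.67071 / 0.40571 ≈ 1.6532
Ratio ≈ 1.65:1


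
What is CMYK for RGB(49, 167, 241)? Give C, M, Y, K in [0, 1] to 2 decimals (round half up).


R'=49/255≈0.1922, G'=167/255≈0.6549, B'=241/255≈0.9451
K = 1 - max(R',G',B') = 1 - 241/255 = 14/255 = 0.05490… → 0.05
(1-R'-K)/(1-K) simplifies to (max-R)/max with max = 241:
C = (241-49)/241 = 192/241 = 0.79668… → 0.80
M = (241-167)/241 = 74/241 = 0.30705… → 0.31
Y = (241-241)/241 = 0/241 = 0 → 0.00
= CMYK(0.80, 0.31, 0.00, 0.05)


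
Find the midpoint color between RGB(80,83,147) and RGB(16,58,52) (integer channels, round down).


Midpoint: each channel = ⌊(C₁+C₂)/2⌋
R: ⌊(80+16)/2⌋ = 48
G: ⌊(83+58)/2⌋ = 70
B: ⌊(147+52)/2⌋ = 99
= RGB(48, 70, 99)


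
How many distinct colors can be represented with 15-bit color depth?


Colors = 2^bits = 2^15
= 32,768 colors


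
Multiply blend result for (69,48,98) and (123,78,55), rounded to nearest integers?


Multiply: C = A×B/255, rounded to nearest integer
R: 69×123/255 = 8487/255 ≈ 33.282 → 33
G: 48×78/255 = 3744/255 ≈ 14.682 → 15
B: 98×55/255 = 5390/255 ≈ 21.137 → 21
= RGB(33, 15, 21)


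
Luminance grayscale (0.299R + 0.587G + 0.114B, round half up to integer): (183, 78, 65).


Gray = 0.299×R + 0.587×G + 0.114×B
Gray = 0.299×183 + 0.587×78 + 0.114×65
Gray = 54.717 + 45.786 + 7.410
Gray = 107.913 → round half up → 108
Gray = 108


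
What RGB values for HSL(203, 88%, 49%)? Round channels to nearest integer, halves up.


H=203°, S=0.88, L=0.49
C = (1-|2L-1|)×S = (1-|-0.02|)×0.88 = 0.8624
H' = H/60 = 203/60 ≈ 3.3833; X = C×(1-|H' mod 2 - 1|) ≈ 0.5318
m = L - C/2 = 0.49 - 0.4312 = 0.0588
Sector ⌊H'⌋ = 3 → (R',G',B') = (0.0, ≈0.5318, 0.8624)
RGB = ((R'+m)×255, (G'+m)×255, (B'+m)×255) = (14.994, 150.6064, 234.906)
Round half up → RGB(15, 151, 235)


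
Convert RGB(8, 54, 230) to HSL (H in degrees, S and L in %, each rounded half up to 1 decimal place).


Normalize: R'=8/255≈0.0314, G'=54/255≈0.2118, B'=230/255≈0.9020
Max=230/255, Min=8/255, Δ=Max-Min=222/255
L = (Max+Min)/2 = (230+8)/510 = 238/510 = 0.46666… → L = 46.7%
L ≤ 0.5 → S = Δ/(Max+Min) = 222/(230+8) = 222/238 = 0.93277… → S = 93.3%
(the 1/255 factors cancel in S and H, so raw channel differences can be used)
Max is B' → H = 60 × ((R-G)/Δ + 4) = 60 × ((8-54)/222 + 4)
  -46/222 + 4 = -0.2072… + 4 = 3.7927…
  H = 60 × 3.7927… = 227.567…° → H = 227.6°
= HSL(227.6°, 93.3%, 46.7%)


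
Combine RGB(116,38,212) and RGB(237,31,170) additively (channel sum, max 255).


Additive: each channel = min(255, C₁+C₂)
R: 116+237 = 353 → 255
G: 38+31 = 69 → 69
B: 212+170 = 382 → 255
= RGB(255, 69, 255)


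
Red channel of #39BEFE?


Color: #39BEFE
R = 39 = 57
G = BE = 190
B = FE = 254
Red = 57


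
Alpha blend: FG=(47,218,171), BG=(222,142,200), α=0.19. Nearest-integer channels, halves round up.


C = α×F + (1-α)×B, with 1-α = 0.81
R: 0.19×47 + 0.81×222 = 8.93 + 179.82 = 188.75 → 189
G: 0.19×218 + 0.81×142 = 41.42 + 115.02 = 156.44 → 156
B: 0.19×171 + 0.81×200 = 32.49 + 162.00 = 194.49 → 194
= RGB(189, 156, 194)


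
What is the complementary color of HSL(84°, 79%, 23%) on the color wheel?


Complement = opposite side of color wheel = hue + 180°
H' = (84 + 180) mod 360 = 264°
S and L unchanged.
= HSL(264°, 79%, 23%)


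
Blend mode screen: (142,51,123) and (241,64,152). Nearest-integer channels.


Screen: C = 255 - (255-A)×(255-B)/255, rounded to nearest integer
R: 255 - (255-142)×(255-241)/255 = 255 - 1582/255 ≈ 255 - 6.204 = 248.796 → 249
G: 255 - (255-51)×(255-64)/255 = 255 - 38964/255 ≈ 255 - 152.800 = 102.200 → 102
B: 255 - (255-123)×(255-152)/255 = 255 - 13596/255 ≈ 255 - 53.318 = 201.682 → 202
= RGB(249, 102, 202)


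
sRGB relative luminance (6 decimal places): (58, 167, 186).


Linearize each channel (sRGB transfer function): c = v/255; c_lin = c/12.92 if c ≤ 0.04045, else ((c+0.055)/1.055)^2.4
  R: 58/255 ≈ 0.227451 > 0.04045 → ((0.227451+0.055)/1.055)^2.4 ≈ 0.042311
  G: 167/255 ≈ 0.654902 > 0.04045 → ((0.654902+0.055)/1.055)^2.4 ≈ 0.386429
  B: 186/255 ≈ 0.729412 > 0.04045 → ((0.729412+0.055)/1.055)^2.4 ≈ 0.491021
R_lin = 0.042311, G_lin = 0.386429, B_lin = 0.491021
L = 0.2126×R + 0.7152×G + 0.0722×B
L = 0.2126×0.042311 + 0.7152×0.386429 + 0.0722×0.491021
L ≈ 0.320821
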